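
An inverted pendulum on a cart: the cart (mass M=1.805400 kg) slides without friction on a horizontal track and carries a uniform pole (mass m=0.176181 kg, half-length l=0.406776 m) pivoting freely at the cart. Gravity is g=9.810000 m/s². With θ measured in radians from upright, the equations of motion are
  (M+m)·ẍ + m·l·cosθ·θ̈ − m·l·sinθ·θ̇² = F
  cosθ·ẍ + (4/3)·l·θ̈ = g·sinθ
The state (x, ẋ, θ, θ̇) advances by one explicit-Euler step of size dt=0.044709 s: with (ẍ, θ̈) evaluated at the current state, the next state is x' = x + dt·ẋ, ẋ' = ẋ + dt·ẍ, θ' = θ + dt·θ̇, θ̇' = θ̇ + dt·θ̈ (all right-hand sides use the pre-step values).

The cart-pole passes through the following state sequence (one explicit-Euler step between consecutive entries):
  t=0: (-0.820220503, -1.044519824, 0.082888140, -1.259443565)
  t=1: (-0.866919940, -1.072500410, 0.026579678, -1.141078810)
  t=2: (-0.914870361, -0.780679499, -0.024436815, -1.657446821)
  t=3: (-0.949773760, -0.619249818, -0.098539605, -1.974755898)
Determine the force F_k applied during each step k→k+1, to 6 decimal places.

step 0→1:
  ẍ = (ẋ'−ẋ)/dt = (-1.072500410−-1.044519824)/0.044709 = -0.625838
  θ̈ = (θ̇'−θ̇)/dt = (-1.141078810−-1.259443565)/0.044709 = 2.647448
  sinθ=0.082793, cosθ=0.996567
  F = (M+m)·ẍ + m·l·cosθ·θ̈ − m·l·sinθ·θ̇² = -1.240148 + 0.189081 − 0.009412 = -1.060479
step 1→2:
  ẍ = (ẋ'−ẋ)/dt = (-0.780679499−-1.072500410)/0.044709 = 6.527118
  θ̈ = (θ̇'−θ̇)/dt = (-1.657446821−-1.141078810)/0.044709 = -11.549532
  sinθ=0.026577, cosθ=0.999647
  F = (M+m)·ẍ + m·l·cosθ·θ̈ − m·l·sinθ·θ̇² = 12.934013 + -0.827419 − 0.002480 = 12.104114
step 2→3:
  ẍ = (ẋ'−ẋ)/dt = (-0.619249818−-0.780679499)/0.044709 = 3.610675
  θ̈ = (θ̇'−θ̇)/dt = (-1.974755898−-1.657446821)/0.044709 = -7.097208
  sinθ=-0.024434, cosθ=0.999701
  F = (M+m)·ẍ + m·l·cosθ·θ̈ − m·l·sinθ·θ̇² = 7.154846 + -0.508478 − -0.004811 = 6.651178

F_0 = -1.060479 N
F_1 = 12.104114 N
F_2 = 6.651178 N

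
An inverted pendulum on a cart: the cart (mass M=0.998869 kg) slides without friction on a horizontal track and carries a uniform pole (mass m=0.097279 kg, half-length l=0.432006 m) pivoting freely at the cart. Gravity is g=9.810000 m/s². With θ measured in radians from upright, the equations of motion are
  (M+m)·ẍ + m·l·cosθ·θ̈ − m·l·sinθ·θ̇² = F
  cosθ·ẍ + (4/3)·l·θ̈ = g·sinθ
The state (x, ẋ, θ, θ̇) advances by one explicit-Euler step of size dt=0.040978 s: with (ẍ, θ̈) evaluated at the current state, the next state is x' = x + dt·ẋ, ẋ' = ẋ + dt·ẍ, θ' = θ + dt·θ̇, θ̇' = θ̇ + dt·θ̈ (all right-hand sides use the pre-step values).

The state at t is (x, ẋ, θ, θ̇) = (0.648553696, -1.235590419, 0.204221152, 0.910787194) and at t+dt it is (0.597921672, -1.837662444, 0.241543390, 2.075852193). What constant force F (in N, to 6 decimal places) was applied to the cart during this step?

ẍ = (ẋ'−ẋ)/dt = (-1.837662444−-1.235590419)/0.040978 = -14.692567
θ̈ = (θ̇'−θ̇)/dt = (2.075852193−0.910787194)/0.040978 = 28.431475
sinθ=0.202805, cosθ=0.979219
F = (M+m)·ẍ + m·l·cosθ·θ̈ − m·l·sinθ·θ̇² = -16.105228 + 1.170006 − 0.007070 = -14.942292

F = -14.942292 N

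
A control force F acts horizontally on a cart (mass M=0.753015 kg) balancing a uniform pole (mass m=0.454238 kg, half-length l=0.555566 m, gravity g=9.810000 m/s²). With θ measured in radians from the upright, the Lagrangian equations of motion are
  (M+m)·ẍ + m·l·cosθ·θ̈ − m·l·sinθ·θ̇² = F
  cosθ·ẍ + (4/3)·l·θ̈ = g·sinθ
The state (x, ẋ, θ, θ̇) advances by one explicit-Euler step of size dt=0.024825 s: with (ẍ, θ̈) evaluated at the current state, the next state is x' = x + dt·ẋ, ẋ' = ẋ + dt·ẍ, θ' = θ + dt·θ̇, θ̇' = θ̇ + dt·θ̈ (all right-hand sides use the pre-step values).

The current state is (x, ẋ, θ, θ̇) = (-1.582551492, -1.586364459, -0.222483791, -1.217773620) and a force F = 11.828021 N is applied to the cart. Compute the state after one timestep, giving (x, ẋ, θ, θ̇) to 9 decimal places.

(-1.621932990, -1.235991085, -0.252715021, -1.751653244)

sinθ=-0.220652873, cosθ=0.975352403
temp = (F + m·l·θ̇²·sinθ)/(M+m) = (11.828021 + -0.082577519)/1.207253 = 9.729065474
θ̈ = (g·sinθ − cosθ·temp)/(l·(4/3 − m·cos²θ/(M+m))) = -21.505725052
ẍ = temp − m·l·θ̈·cosθ/(M+m) = 14.113731068
Euler: x'=-1.582551492+0.024825·-1.586364459=-1.621932990, ẋ'=-1.586364459+0.024825·14.113731068=-1.235991085
       θ'=-0.222483791+0.024825·-1.217773620=-0.252715021, θ̇'=-1.217773620+0.024825·-21.505725052=-1.751653244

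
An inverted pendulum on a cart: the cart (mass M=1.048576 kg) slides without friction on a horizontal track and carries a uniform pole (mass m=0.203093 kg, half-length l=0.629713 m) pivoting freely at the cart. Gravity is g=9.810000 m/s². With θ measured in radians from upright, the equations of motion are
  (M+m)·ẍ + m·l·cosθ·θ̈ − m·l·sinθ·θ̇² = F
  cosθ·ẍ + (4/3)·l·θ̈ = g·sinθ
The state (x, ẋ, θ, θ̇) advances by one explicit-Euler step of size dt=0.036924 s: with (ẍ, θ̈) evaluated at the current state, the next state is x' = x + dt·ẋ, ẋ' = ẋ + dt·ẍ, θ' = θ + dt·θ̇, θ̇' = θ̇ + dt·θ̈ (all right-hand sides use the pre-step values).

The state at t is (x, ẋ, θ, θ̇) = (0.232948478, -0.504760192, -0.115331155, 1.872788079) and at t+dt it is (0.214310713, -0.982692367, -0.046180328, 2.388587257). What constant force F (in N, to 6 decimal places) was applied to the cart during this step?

ẍ = (ẋ'−ẋ)/dt = (-0.982692367−-0.504760192)/0.036924 = -12.943673
θ̈ = (θ̇'−θ̇)/dt = (2.388587257−1.872788079)/0.036924 = 13.969212
sinθ=-0.115076, cosθ=0.993357
F = (M+m)·ẍ + m·l·cosθ·θ̈ − m·l·sinθ·θ̇² = -16.201194 + 1.774658 − -0.051618 = -14.374918

F = -14.374918 N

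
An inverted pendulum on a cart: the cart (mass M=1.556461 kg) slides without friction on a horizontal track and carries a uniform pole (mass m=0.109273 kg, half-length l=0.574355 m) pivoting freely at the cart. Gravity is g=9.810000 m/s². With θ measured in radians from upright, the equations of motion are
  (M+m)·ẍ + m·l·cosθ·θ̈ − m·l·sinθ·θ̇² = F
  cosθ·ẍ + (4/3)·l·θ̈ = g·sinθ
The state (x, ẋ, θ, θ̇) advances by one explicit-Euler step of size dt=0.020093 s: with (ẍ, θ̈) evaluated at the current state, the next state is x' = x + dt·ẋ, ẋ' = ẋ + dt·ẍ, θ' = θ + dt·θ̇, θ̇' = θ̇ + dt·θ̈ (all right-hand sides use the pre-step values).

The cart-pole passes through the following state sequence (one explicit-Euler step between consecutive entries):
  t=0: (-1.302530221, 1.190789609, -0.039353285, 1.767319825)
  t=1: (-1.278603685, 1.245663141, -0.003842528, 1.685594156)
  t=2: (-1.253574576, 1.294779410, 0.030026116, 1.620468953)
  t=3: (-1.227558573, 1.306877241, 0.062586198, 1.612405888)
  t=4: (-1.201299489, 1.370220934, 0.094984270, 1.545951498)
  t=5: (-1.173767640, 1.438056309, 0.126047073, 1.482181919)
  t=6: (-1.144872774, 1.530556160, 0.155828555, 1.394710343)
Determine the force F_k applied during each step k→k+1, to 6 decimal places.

step 0→1:
  ẍ = (ẋ'−ẋ)/dt = (1.245663141−1.190789609)/0.020093 = 2.730978
  θ̈ = (θ̇'−θ̇)/dt = (1.685594156−1.767319825)/0.020093 = -4.067370
  sinθ=-0.039343, cosθ=0.999226
  F = (M+m)·ẍ + m·l·cosθ·θ̈ − m·l·sinθ·θ̇² = 4.549082 + -0.255077 − -0.007712 = 4.301718
step 1→2:
  ẍ = (ẋ'−ẋ)/dt = (1.294779410−1.245663141)/0.020093 = 2.444447
  θ̈ = (θ̇'−θ̇)/dt = (1.620468953−1.685594156)/0.020093 = -3.241189
  sinθ=-0.003843, cosθ=0.999993
  F = (M+m)·ẍ + m·l·cosθ·θ̈ − m·l·sinθ·θ̇² = 4.071798 + -0.203420 − -0.000685 = 3.869063
step 2→3:
  ẍ = (ẋ'−ẋ)/dt = (1.306877241−1.294779410)/0.020093 = 0.602092
  θ̈ = (θ̇'−θ̇)/dt = (1.612405888−1.620468953)/0.020093 = -0.401287
  sinθ=0.030022, cosθ=0.999549
  F = (M+m)·ẍ + m·l·cosθ·θ̈ − m·l·sinθ·θ̇² = 1.002925 + -0.025174 − 0.004948 = 0.972803
step 3→4:
  ẍ = (ẋ'−ẋ)/dt = (1.370220934−1.306877241)/0.020093 = 3.152525
  θ̈ = (θ̇'−θ̇)/dt = (1.545951498−1.612405888)/0.020093 = -3.307340
  sinθ=0.062545, cosθ=0.998042
  F = (M+m)·ẍ + m·l·cosθ·θ̈ − m·l·sinθ·θ̇² = 5.251269 + -0.207167 − 0.010206 = 5.033896
step 4→5:
  ẍ = (ẋ'−ẋ)/dt = (1.438056309−1.370220934)/0.020093 = 3.376070
  θ̈ = (θ̇'−θ̇)/dt = (1.482181919−1.545951498)/0.020093 = -3.173721
  sinθ=0.094842, cosθ=0.995492
  F = (M+m)·ẍ + m·l·cosθ·θ̈ − m·l·sinθ·θ̇² = 5.623635 + -0.198290 − 0.014226 = 5.411119
step 5→6:
  ẍ = (ẋ'−ẋ)/dt = (1.530556160−1.438056309)/0.020093 = 4.603586
  θ̈ = (θ̇'−θ̇)/dt = (1.394710343−1.482181919)/0.020093 = -4.353336
  sinθ=0.125714, cosθ=0.992067
  F = (M+m)·ẍ + m·l·cosθ·θ̈ − m·l·sinθ·θ̇² = 7.668349 + -0.271054 − 0.017333 = 7.379962

F_0 = 4.301718 N
F_1 = 3.869063 N
F_2 = 0.972803 N
F_3 = 5.033896 N
F_4 = 5.411119 N
F_5 = 7.379962 N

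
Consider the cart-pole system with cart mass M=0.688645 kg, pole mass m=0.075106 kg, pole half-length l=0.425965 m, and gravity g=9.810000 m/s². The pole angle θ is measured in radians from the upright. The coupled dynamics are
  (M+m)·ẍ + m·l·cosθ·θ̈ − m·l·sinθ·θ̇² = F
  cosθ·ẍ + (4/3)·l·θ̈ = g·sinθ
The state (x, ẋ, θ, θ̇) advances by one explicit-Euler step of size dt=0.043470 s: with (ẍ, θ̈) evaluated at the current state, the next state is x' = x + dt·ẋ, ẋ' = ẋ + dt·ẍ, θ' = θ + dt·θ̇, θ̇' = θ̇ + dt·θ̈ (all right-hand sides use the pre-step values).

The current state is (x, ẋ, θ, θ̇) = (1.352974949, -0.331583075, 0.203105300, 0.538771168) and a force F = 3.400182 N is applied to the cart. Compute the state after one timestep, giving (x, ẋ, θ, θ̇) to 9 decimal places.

(1.338561033, -0.129893806, 0.226525683, 0.342407458)

sinθ=0.201711769, cosθ=0.979444926
temp = (F + m·l·θ̇²·sinθ)/(M+m) = (3.400182 + 0.001873219)/0.763751 = 4.454403619
θ̈ = (g·sinθ − cosθ·temp)/(l·(4/3 − m·cos²θ/(M+m))) = -4.517223601
ẍ = temp − m·l·θ̈·cosθ/(M+m) = 4.639734746
Euler: x'=1.352974949+0.043470·-0.331583075=1.338561033, ẋ'=-0.331583075+0.043470·4.639734746=-0.129893806
       θ'=0.203105300+0.043470·0.538771168=0.226525683, θ̇'=0.538771168+0.043470·-4.517223601=0.342407458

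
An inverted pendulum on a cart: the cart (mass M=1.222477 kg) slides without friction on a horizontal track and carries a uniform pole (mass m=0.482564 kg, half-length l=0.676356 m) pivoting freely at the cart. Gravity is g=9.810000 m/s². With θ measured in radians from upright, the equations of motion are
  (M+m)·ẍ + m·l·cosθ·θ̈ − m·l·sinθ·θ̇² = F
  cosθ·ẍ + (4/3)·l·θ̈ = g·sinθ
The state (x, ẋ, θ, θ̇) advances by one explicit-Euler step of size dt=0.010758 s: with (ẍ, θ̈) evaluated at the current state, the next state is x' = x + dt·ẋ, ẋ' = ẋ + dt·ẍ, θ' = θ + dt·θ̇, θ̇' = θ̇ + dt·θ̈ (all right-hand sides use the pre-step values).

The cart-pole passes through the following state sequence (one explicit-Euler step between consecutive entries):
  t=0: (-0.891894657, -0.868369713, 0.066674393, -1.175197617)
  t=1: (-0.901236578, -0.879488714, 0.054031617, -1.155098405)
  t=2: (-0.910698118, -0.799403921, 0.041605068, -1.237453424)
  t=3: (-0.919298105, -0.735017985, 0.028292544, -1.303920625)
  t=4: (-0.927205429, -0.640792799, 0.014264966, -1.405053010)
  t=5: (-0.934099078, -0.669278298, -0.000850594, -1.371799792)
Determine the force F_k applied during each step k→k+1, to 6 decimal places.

F_0 = -1.183857 N
F_1 = 10.174254 N
F_2 = 8.168981 N
F_3 = 11.851091 N
F_4 = -3.515112 N

step 0→1:
  ẍ = (ẋ'−ẋ)/dt = (-0.879488714−-0.868369713)/0.010758 = -1.033556
  θ̈ = (θ̇'−θ̇)/dt = (-1.155098405−-1.175197617)/0.010758 = 1.868304
  sinθ=0.066625, cosθ=0.997778
  F = (M+m)·ẍ + m·l·cosθ·θ̈ − m·l·sinθ·θ̇² = -1.762256 + 0.608432 − 0.030032 = -1.183857
step 1→2:
  ẍ = (ẋ'−ẋ)/dt = (-0.799403921−-0.879488714)/0.010758 = 7.444208
  θ̈ = (θ̇'−θ̇)/dt = (-1.237453424−-1.155098405)/0.010758 = -7.655235
  sinθ=0.054005, cosθ=0.998541
  F = (M+m)·ẍ + m·l·cosθ·θ̈ − m·l·sinθ·θ̇² = 12.692680 + -2.494908 − 0.023518 = 10.174254
step 2→3:
  ẍ = (ẋ'−ẋ)/dt = (-0.735017985−-0.799403921)/0.010758 = 5.984936
  θ̈ = (θ̇'−θ̇)/dt = (-1.303920625−-1.237453424)/0.010758 = -6.178398
  sinθ=0.041593, cosθ=0.999135
  F = (M+m)·ẍ + m·l·cosθ·θ̈ − m·l·sinθ·θ̇² = 10.204560 + -2.014792 − 0.020788 = 8.168981
step 3→4:
  ẍ = (ẋ'−ẋ)/dt = (-0.640792799−-0.735017985)/0.010758 = 8.758616
  θ̈ = (θ̇'−θ̇)/dt = (-1.405053010−-1.303920625)/0.010758 = -9.400668
  sinθ=0.028289, cosθ=0.999600
  F = (M+m)·ẍ + m·l·cosθ·θ̈ − m·l·sinθ·θ̇² = 14.933799 + -3.067010 − 0.015698 = 11.851091
step 4→5:
  ẍ = (ẋ'−ẋ)/dt = (-0.669278298−-0.640792799)/0.010758 = -2.647843
  θ̈ = (θ̇'−θ̇)/dt = (-1.371799792−-1.405053010)/0.010758 = 3.091022
  sinθ=0.014264, cosθ=0.999898
  F = (M+m)·ẍ + m·l·cosθ·θ̈ − m·l·sinθ·θ̇² = -4.514682 + 1.008761 − 0.009191 = -3.515112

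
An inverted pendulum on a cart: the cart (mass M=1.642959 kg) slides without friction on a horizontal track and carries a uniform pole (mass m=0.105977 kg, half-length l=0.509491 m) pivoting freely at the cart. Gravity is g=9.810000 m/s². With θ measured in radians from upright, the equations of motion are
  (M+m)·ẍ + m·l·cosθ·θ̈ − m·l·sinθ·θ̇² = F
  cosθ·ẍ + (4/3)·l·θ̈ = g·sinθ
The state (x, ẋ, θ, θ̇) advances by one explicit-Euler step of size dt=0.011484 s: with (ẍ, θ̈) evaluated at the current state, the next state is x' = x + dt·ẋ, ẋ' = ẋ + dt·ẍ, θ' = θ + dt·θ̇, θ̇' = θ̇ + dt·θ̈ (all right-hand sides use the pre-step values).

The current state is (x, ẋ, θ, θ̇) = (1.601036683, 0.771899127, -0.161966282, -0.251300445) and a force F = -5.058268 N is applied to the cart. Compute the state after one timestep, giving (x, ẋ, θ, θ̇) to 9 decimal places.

sinθ=-0.161259065, cosθ=0.986912111
temp = (F + m·l·θ̇²·sinθ)/(M+m) = (-5.058268 + -0.000549868)/1.748936 = -2.892511715
θ̈ = (g·sinθ − cosθ·temp)/(l·(4/3 − m·cos²θ/(M+m))) = 1.960262608
ẍ = temp − m·l·θ̈·cosθ/(M+m) = -2.952238200
Euler: x'=1.601036683+0.011484·0.771899127=1.609901173, ẋ'=0.771899127+0.011484·-2.952238200=0.737995624
       θ'=-0.161966282+0.011484·-0.251300445=-0.164852216, θ̇'=-0.251300445+0.011484·1.960262608=-0.228788789

(1.609901173, 0.737995624, -0.164852216, -0.228788789)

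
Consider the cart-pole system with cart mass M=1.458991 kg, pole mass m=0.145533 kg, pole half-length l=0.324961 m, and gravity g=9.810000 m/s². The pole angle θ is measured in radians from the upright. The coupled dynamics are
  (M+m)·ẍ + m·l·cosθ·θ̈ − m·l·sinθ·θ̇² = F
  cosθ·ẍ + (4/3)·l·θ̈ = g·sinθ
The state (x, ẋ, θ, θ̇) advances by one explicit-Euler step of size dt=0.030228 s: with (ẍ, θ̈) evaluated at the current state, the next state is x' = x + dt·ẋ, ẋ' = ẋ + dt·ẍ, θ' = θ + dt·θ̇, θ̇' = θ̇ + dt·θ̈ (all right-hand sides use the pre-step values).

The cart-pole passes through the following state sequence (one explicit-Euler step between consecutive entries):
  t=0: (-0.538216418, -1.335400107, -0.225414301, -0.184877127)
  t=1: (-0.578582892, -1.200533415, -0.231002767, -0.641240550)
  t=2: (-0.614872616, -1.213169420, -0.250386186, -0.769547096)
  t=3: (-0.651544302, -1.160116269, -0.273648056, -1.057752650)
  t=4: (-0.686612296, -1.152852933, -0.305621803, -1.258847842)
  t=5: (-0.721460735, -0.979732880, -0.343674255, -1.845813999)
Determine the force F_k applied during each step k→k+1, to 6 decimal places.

step 0→1:
  ẍ = (ẋ'−ẋ)/dt = (-1.200533415−-1.335400107)/0.030228 = 4.461648
  θ̈ = (θ̇'−θ̇)/dt = (-0.641240550−-0.184877127)/0.030228 = -15.097374
  sinθ=-0.223510, cosθ=0.974702
  F = (M+m)·ẍ + m·l·cosθ·θ̈ − m·l·sinθ·θ̇² = 7.158821 + -0.695930 − -0.000361 = 6.463252
step 1→2:
  ẍ = (ẋ'−ẋ)/dt = (-1.213169420−-1.200533415)/0.030228 = -0.418023
  θ̈ = (θ̇'−θ̇)/dt = (-0.769547096−-0.641240550)/0.030228 = -4.244626
  sinθ=-0.228954, cosθ=0.973437
  F = (M+m)·ẍ + m·l·cosθ·θ̈ − m·l·sinθ·θ̇² = -0.670728 + -0.195407 − -0.004452 = -0.861683
step 2→3:
  ẍ = (ẋ'−ẋ)/dt = (-1.160116269−-1.213169420)/0.030228 = 1.755100
  θ̈ = (θ̇'−θ̇)/dt = (-1.057752650−-0.769547096)/0.030228 = -9.534390
  sinθ=-0.247778, cosθ=0.968817
  F = (M+m)·ẍ + m·l·cosθ·θ̈ − m·l·sinθ·θ̇² = 2.816099 + -0.436845 − -0.006939 = 2.386194
step 3→4:
  ẍ = (ẋ'−ẋ)/dt = (-1.152852933−-1.160116269)/0.030228 = 0.240285
  θ̈ = (θ̇'−θ̇)/dt = (-1.258847842−-1.057752650)/0.030228 = -6.652613
  sinθ=-0.270246, cosθ=0.962791
  F = (M+m)·ẍ + m·l·cosθ·θ̈ − m·l·sinθ·θ̇² = 0.385543 + -0.302913 − -0.014299 = 0.096930
step 4→5:
  ẍ = (ẋ'−ẋ)/dt = (-0.979732880−-1.152852933)/0.030228 = 5.727142
  θ̈ = (θ̇'−θ̇)/dt = (-1.845813999−-1.258847842)/0.030228 = -19.417962
  sinθ=-0.300886, cosθ=0.953660
  F = (M+m)·ẍ + m·l·cosθ·θ̈ − m·l·sinθ·θ̇² = 9.189337 + -0.875770 − -0.022550 = 8.336117

F_0 = 6.463252 N
F_1 = -0.861683 N
F_2 = 2.386194 N
F_3 = 0.096930 N
F_4 = 8.336117 N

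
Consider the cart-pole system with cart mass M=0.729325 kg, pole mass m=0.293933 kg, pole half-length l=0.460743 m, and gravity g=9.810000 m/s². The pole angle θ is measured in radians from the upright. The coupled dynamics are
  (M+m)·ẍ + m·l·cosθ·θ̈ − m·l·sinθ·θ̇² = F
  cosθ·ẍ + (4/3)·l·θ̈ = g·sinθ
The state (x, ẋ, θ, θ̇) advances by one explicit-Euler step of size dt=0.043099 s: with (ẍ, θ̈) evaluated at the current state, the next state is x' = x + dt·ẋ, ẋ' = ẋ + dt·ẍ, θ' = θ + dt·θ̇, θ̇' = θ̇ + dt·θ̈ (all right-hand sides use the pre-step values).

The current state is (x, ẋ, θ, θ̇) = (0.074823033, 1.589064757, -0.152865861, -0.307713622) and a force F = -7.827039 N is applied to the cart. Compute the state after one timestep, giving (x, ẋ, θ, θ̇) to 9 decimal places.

sinθ=-0.152271195, cosθ=0.988338749
temp = (F + m·l·θ̇²·sinθ)/(M+m) = (-7.827039 + -0.001952623)/1.023258 = -7.651043649
θ̈ = (g·sinθ − cosθ·temp)/(l·(4/3 − m·cos²θ/(M+m))) = 12.510310094
ẍ = temp − m·l·θ̈·cosθ/(M+m) = -9.287467655
Euler: x'=0.074823033+0.043099·1.589064757=0.143310135, ẋ'=1.589064757+0.043099·-9.287467655=1.188784189
       θ'=-0.152865861+0.043099·-0.307713622=-0.166128010, θ̇'=-0.307713622+0.043099·12.510310094=0.231468233

(0.143310135, 1.188784189, -0.166128010, 0.231468233)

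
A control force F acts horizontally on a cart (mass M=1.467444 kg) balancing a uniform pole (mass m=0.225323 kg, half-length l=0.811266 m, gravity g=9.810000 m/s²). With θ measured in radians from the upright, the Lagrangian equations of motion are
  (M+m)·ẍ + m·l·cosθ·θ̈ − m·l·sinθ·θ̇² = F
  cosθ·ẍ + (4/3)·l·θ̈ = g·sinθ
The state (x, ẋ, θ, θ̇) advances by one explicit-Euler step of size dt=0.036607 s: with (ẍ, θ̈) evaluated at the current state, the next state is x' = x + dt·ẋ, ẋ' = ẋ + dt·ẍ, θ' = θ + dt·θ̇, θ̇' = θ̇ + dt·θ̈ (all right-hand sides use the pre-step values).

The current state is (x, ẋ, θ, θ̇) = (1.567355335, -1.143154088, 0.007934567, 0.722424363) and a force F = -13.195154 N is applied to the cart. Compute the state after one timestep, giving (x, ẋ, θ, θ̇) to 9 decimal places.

sinθ=0.007934484, cosθ=0.999968521
temp = (F + m·l·θ̇²·sinθ)/(M+m) = (-13.195154 + 0.000756959)/1.692767 = -7.794573643
θ̈ = (g·sinθ − cosθ·temp)/(l·(4/3 − m·cos²θ/(M+m))) = 8.084731231
ẍ = temp − m·l·θ̈·cosθ/(M+m) = -8.667592313
Euler: x'=1.567355335+0.036607·-1.143154088=1.525507893, ẋ'=-1.143154088+0.036607·-8.667592313=-1.460448640
       θ'=0.007934567+0.036607·0.722424363=0.034380356, θ̇'=0.722424363+0.036607·8.084731231=1.018382119

(1.525507893, -1.460448640, 0.034380356, 1.018382119)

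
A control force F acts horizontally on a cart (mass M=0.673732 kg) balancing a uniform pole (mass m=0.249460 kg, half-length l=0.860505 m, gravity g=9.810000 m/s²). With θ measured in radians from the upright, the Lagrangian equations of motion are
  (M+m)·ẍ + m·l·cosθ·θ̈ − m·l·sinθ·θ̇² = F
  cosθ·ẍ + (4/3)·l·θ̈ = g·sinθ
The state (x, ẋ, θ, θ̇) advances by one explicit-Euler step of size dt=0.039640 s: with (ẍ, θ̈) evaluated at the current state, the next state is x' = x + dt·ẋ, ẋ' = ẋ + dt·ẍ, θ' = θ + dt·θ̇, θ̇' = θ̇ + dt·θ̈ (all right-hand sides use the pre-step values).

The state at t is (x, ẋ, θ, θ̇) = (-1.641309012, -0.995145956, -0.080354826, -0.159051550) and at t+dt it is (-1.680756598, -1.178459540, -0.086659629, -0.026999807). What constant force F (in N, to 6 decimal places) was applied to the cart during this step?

F = -3.556039 N

ẍ = (ẋ'−ẋ)/dt = (-1.178459540−-0.995145956)/0.039640 = -4.624460
θ̈ = (θ̇'−θ̇)/dt = (-0.026999807−-0.159051550)/0.039640 = 3.331275
sinθ=-0.080268, cosθ=0.996773
F = (M+m)·ẍ + m·l·cosθ·θ̈ − m·l·sinθ·θ̇² = -4.269264 + 0.712789 − -0.000436 = -3.556039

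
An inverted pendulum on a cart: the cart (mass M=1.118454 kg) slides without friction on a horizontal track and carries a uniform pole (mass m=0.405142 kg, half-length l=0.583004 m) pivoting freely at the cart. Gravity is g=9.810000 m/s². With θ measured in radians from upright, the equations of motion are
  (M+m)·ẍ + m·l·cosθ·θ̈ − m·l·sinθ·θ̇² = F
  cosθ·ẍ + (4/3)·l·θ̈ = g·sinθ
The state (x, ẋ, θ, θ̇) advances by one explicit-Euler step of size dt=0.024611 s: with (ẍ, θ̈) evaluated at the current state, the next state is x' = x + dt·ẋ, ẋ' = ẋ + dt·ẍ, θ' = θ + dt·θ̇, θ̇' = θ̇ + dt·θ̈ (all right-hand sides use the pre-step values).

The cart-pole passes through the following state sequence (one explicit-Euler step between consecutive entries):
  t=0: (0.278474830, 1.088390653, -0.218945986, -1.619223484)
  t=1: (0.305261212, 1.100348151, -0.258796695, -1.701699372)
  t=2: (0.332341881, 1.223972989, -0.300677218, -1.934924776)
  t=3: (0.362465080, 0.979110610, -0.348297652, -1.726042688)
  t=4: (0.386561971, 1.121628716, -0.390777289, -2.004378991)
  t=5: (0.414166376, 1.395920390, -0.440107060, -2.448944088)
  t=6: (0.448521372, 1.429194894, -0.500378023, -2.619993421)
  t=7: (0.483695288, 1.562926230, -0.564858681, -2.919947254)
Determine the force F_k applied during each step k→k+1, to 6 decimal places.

step 0→1:
  ẍ = (ẋ'−ẋ)/dt = (1.100348151−1.088390653)/0.024611 = 0.485860
  θ̈ = (θ̇'−θ̇)/dt = (-1.701699372−-1.619223484)/0.024611 = -3.351180
  sinθ=-0.217201, cosθ=0.976127
  F = (M+m)·ẍ + m·l·cosθ·θ̈ − m·l·sinθ·θ̇² = 0.740254 + -0.772650 − -0.134510 = 0.102114
step 1→2:
  ẍ = (ẋ'−ẋ)/dt = (1.223972989−1.100348151)/0.024611 = 5.023154
  θ̈ = (θ̇'−θ̇)/dt = (-1.934924776−-1.701699372)/0.024611 = -9.476470
  sinθ=-0.255918, cosθ=0.966699
  F = (M+m)·ẍ + m·l·cosθ·θ̈ − m·l·sinθ·θ̇² = 7.653257 + -2.163797 − -0.175043 = 5.664503
step 2→3:
  ẍ = (ẋ'−ẋ)/dt = (0.979110610−1.223972989)/0.024611 = -9.949306
  θ̈ = (θ̇'−θ̇)/dt = (-1.726042688−-1.934924776)/0.024611 = 8.487347
  sinθ=-0.296167, cosθ=0.955136
  F = (M+m)·ẍ + m·l·cosθ·θ̈ − m·l·sinθ·θ̇² = -15.158723 + 1.914767 − -0.261905 = -12.982051
step 3→4:
  ẍ = (ẋ'−ẋ)/dt = (1.121628716−0.979110610)/0.024611 = 5.790830
  θ̈ = (θ̇'−θ̇)/dt = (-2.004378991−-1.726042688)/0.024611 = -11.309427
  sinθ=-0.341298, cosθ=0.939955
  F = (M+m)·ẍ + m·l·cosθ·θ̈ − m·l·sinθ·θ̇² = 8.822885 + -2.510883 − -0.240168 = 6.552170
step 4→5:
  ẍ = (ẋ'−ẋ)/dt = (1.395920390−1.121628716)/0.024611 = 11.145084
  θ̈ = (θ̇'−θ̇)/dt = (-2.448944088−-2.004378991)/0.024611 = -18.063675
  sinθ=-0.380907, cosθ=0.924613
  F = (M+m)·ẍ + m·l·cosθ·θ̈ − m·l·sinθ·θ̇² = 16.980606 + -3.944982 − -0.361458 = 13.397082
step 5→6:
  ẍ = (ẋ'−ẋ)/dt = (1.429194894−1.395920390)/0.024611 = 1.352018
  θ̈ = (θ̇'−θ̇)/dt = (-2.619993421−-2.448944088)/0.024611 = -6.950117
  sinθ=-0.426036, cosθ=0.904706
  F = (M+m)·ẍ + m·l·cosθ·θ̈ − m·l·sinθ·θ̇² = 2.059929 + -1.485178 − -0.603508 = 1.178259
step 6→7:
  ẍ = (ẋ'−ẋ)/dt = (1.562926230−1.429194894)/0.024611 = 5.433803
  θ̈ = (θ̇'−θ̇)/dt = (-2.919947254−-2.619993421)/0.024611 = -12.187795
  sinθ=-0.479757, cosθ=0.877401
  F = (M+m)·ẍ + m·l·cosθ·θ̈ − m·l·sinθ·θ̇² = 8.278921 + -2.525819 − -0.777859 = 6.530961

F_0 = 0.102114 N
F_1 = 5.664503 N
F_2 = -12.982051 N
F_3 = 6.552170 N
F_4 = 13.397082 N
F_5 = 1.178259 N
F_6 = 6.530961 N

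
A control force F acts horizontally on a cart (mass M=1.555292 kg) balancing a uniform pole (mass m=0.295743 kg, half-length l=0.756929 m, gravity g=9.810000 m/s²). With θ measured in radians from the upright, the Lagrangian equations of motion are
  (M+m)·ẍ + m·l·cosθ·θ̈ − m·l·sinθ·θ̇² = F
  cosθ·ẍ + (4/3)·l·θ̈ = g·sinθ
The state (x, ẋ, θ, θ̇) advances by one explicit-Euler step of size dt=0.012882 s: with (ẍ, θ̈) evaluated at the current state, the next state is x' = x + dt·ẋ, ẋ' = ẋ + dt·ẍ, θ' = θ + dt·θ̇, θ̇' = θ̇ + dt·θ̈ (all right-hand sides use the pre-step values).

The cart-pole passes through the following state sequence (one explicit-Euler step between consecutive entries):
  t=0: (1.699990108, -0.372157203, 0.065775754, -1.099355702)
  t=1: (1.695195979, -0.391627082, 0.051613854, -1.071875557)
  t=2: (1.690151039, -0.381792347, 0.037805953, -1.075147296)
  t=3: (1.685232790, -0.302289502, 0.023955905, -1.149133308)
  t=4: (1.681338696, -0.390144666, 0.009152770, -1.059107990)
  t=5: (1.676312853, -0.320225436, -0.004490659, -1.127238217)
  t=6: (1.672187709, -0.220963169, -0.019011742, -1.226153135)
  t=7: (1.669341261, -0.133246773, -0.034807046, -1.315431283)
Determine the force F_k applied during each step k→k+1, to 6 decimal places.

step 0→1:
  ẍ = (ẋ'−ẋ)/dt = (-0.391627082−-0.372157203)/0.012882 = -1.511402
  θ̈ = (θ̇'−θ̇)/dt = (-1.071875557−-1.099355702)/0.012882 = 2.133220
  sinθ=0.065728, cosθ=0.997838
  F = (M+m)·ẍ + m·l·cosθ·θ̈ − m·l·sinθ·θ̇² = -2.797658 + 0.476503 − 0.017783 = -2.338938
step 1→2:
  ẍ = (ẋ'−ẋ)/dt = (-0.381792347−-0.391627082)/0.012882 = 0.763448
  θ̈ = (θ̇'−θ̇)/dt = (-1.075147296−-1.071875557)/0.012882 = -0.253978
  sinθ=0.051591, cosθ=0.998668
  F = (M+m)·ẍ + m·l·cosθ·θ̈ − m·l·sinθ·θ̇² = 1.413169 + -0.056779 − 0.013269 = 1.343121
step 2→3:
  ẍ = (ẋ'−ẋ)/dt = (-0.302289502−-0.381792347)/0.012882 = 6.171623
  θ̈ = (θ̇'−θ̇)/dt = (-1.149133308−-1.075147296)/0.012882 = -5.743364
  sinθ=0.037797, cosθ=0.999285
  F = (M+m)·ẍ + m·l·cosθ·θ̈ − m·l·sinθ·θ̇² = 11.423890 + -1.284770 − 0.009781 = 10.129339
step 3→4:
  ẍ = (ẋ'−ẋ)/dt = (-0.390144666−-0.302289502)/0.012882 = -6.819994
  θ̈ = (θ̇'−θ̇)/dt = (-1.059107990−-1.149133308)/0.012882 = 6.988458
  sinθ=0.023954, cosθ=0.999713
  F = (M+m)·ẍ + m·l·cosθ·θ̈ − m·l·sinθ·θ̇² = -12.624048 + 1.563963 − 0.007081 = -11.067166
step 4→5:
  ẍ = (ẋ'−ẋ)/dt = (-0.320225436−-0.390144666)/0.012882 = 5.427669
  θ̈ = (θ̇'−θ̇)/dt = (-1.127238217−-1.059107990)/0.012882 = -5.288793
  sinθ=0.009153, cosθ=0.999958
  F = (M+m)·ẍ + m·l·cosθ·θ̈ − m·l·sinθ·θ̇² = 10.046805 + -1.183881 − 0.002298 = 8.860626
step 5→6:
  ẍ = (ẋ'−ẋ)/dt = (-0.220963169−-0.320225436)/0.012882 = 7.705501
  θ̈ = (θ̇'−θ̇)/dt = (-1.226153135−-1.127238217)/0.012882 = -7.678537
  sinθ=-0.004491, cosθ=0.999990
  F = (M+m)·ẍ + m·l·cosθ·θ̈ − m·l·sinθ·θ̇² = 14.263152 + -1.718873 − -0.001277 = 12.545557
step 6→7:
  ẍ = (ẋ'−ẋ)/dt = (-0.133246773−-0.220963169)/0.012882 = 6.809222
  θ̈ = (θ̇'−θ̇)/dt = (-1.315431283−-1.226153135)/0.012882 = -6.930457
  sinθ=-0.019011, cosθ=0.999819
  F = (M+m)·ẍ + m·l·cosθ·θ̈ − m·l·sinθ·θ̇² = 12.604108 + -1.551147 − -0.006398 = 11.059359

F_0 = -2.338938 N
F_1 = 1.343121 N
F_2 = 10.129339 N
F_3 = -11.067166 N
F_4 = 8.860626 N
F_5 = 12.545557 N
F_6 = 11.059359 N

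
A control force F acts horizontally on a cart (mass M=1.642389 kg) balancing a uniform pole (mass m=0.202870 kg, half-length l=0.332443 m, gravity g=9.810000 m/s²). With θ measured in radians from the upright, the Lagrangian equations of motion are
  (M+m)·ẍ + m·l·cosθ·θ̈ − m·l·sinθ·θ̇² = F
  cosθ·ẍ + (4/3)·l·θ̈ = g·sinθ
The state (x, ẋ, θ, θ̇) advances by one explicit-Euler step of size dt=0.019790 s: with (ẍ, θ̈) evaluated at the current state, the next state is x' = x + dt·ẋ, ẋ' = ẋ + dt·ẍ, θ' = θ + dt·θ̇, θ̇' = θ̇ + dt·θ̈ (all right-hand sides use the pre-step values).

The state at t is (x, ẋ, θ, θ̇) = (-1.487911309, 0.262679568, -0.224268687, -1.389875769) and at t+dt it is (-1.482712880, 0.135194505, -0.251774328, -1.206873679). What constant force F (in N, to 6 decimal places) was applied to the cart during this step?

ẍ = (ẋ'−ẋ)/dt = (0.135194505−0.262679568)/0.019790 = -6.441893
θ̈ = (θ̇'−θ̇)/dt = (-1.206873679−-1.389875769)/0.019790 = 9.247200
sinθ=-0.222393, cosθ=0.974957
F = (M+m)·ẍ + m·l·cosθ·θ̈ − m·l·sinθ·θ̇² = -11.886961 + 0.608038 − -0.028974 = -11.249949

F = -11.249949 N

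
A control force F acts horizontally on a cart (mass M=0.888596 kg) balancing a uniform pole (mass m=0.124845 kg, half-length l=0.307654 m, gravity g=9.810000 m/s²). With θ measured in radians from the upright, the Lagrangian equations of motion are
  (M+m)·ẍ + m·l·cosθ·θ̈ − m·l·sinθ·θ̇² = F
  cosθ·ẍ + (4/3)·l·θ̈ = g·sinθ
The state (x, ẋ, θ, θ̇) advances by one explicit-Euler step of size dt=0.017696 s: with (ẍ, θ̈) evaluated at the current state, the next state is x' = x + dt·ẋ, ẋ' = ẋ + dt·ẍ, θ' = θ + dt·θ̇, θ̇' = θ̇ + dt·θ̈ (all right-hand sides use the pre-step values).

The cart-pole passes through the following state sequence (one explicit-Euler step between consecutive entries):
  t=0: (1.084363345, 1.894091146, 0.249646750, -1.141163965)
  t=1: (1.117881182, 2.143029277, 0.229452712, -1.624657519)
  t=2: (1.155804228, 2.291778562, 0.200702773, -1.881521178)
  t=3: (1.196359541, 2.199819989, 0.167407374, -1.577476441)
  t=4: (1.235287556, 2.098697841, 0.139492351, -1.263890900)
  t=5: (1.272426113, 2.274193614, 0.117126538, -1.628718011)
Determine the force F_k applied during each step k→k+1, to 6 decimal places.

step 0→1:
  ẍ = (ẋ'−ẋ)/dt = (2.143029277−1.894091146)/0.017696 = 14.067480
  θ̈ = (θ̇'−θ̇)/dt = (-1.624657519−-1.141163965)/0.017696 = -27.322195
  sinθ=0.247062, cosθ=0.969000
  F = (M+m)·ẍ + m·l·cosθ·θ̈ − m·l·sinθ·θ̇² = 14.256561 + -1.016888 − 0.012358 = 13.227316
step 1→2:
  ẍ = (ẋ'−ẋ)/dt = (2.291778562−2.143029277)/0.017696 = 8.405814
  θ̈ = (θ̇'−θ̇)/dt = (-1.881521178−-1.624657519)/0.017696 = -14.515351
  sinθ=0.227445, cosθ=0.973791
  F = (M+m)·ẍ + m·l·cosθ·θ̈ − m·l·sinθ·θ̇² = 8.518797 + -0.542909 − 0.023059 = 7.952829
step 2→3:
  ẍ = (ẋ'−ẋ)/dt = (2.199819989−2.291778562)/0.017696 = -5.196574
  θ̈ = (θ̇'−θ̇)/dt = (-1.577476441−-1.881521178)/0.017696 = 17.181552
  sinθ=0.199358, cosθ=0.979927
  F = (M+m)·ẍ + m·l·cosθ·θ̈ − m·l·sinθ·θ̇² = -5.266421 + 0.646680 − 0.027107 = -4.646848
step 3→4:
  ẍ = (ẋ'−ẋ)/dt = (2.098697841−2.199819989)/0.017696 = -5.714407
  θ̈ = (θ̇'−θ̇)/dt = (-1.263890900−-1.577476441)/0.017696 = 17.720702
  sinθ=0.166627, cosθ=0.986020
  F = (M+m)·ẍ + m·l·cosθ·θ̈ − m·l·sinθ·θ̇² = -5.791214 + 0.671120 − 0.015926 = -5.136020
step 4→5:
  ẍ = (ẋ'−ẋ)/dt = (2.274193614−2.098697841)/0.017696 = 9.917257
  θ̈ = (θ̇'−θ̇)/dt = (-1.628718011−-1.263890900)/0.017696 = -20.616360
  sinθ=0.139040, cosθ=0.990287
  F = (M+m)·ẍ + m·l·cosθ·θ̈ − m·l·sinθ·θ̇² = 10.050554 + -0.784164 − 0.008531 = 9.257860

F_0 = 13.227316 N
F_1 = 7.952829 N
F_2 = -4.646848 N
F_3 = -5.136020 N
F_4 = 9.257860 N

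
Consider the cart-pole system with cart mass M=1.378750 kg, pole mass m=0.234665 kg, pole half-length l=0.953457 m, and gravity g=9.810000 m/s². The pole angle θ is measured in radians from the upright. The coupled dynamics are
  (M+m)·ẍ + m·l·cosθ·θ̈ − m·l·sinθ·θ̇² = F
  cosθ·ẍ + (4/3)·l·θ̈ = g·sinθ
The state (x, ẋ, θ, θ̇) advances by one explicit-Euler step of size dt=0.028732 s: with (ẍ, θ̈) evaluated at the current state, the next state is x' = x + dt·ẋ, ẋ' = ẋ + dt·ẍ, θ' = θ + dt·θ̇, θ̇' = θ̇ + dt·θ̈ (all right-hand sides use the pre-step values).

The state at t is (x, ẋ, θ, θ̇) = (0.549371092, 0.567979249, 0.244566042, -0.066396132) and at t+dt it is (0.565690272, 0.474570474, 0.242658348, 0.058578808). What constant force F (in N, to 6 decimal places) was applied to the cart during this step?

ẍ = (ẋ'−ẋ)/dt = (0.474570474−0.567979249)/0.028732 = -3.251036
θ̈ = (θ̇'−θ̇)/dt = (0.058578808−-0.066396132)/0.028732 = 4.349678
sinθ=0.242135, cosθ=0.970242
F = (M+m)·ẍ + m·l·cosθ·θ̈ − m·l·sinθ·θ̇² = -5.245271 + 0.944250 − 0.000239 = -4.301260

F = -4.301260 N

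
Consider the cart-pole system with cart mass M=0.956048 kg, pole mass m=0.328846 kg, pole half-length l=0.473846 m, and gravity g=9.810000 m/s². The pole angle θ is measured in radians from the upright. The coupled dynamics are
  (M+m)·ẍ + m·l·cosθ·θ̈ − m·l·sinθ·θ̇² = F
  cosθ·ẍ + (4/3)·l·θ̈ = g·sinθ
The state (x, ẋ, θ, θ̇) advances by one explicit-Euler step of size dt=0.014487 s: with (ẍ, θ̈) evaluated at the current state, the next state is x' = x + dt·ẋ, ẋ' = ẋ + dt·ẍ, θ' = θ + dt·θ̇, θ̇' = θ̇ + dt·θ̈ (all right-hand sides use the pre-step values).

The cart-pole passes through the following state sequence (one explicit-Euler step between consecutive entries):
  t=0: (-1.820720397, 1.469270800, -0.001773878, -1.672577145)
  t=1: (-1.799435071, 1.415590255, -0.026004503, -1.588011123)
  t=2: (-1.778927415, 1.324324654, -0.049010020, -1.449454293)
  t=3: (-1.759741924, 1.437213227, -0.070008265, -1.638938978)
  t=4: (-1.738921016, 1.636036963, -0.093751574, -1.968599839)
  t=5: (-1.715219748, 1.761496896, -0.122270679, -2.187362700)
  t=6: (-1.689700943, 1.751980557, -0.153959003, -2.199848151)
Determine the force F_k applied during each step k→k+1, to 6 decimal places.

F_0 = -3.850718 N
F_1 = -6.594578 N
F_2 = 7.992800 N
F_3 = 14.126381 N
F_4 = 8.841253 N
F_5 = -0.886392 N

step 0→1:
  ẍ = (ẋ'−ẋ)/dt = (1.415590255−1.469270800)/0.014487 = -3.705429
  θ̈ = (θ̇'−θ̇)/dt = (-1.588011123−-1.672577145)/0.014487 = 5.837373
  sinθ=-0.001774, cosθ=0.999998
  F = (M+m)·ẍ + m·l·cosθ·θ̈ − m·l·sinθ·θ̇² = -4.761083 + 0.909592 − -0.000773 = -3.850718
step 1→2:
  ẍ = (ẋ'−ẋ)/dt = (1.324324654−1.415590255)/0.014487 = -6.299827
  θ̈ = (θ̇'−θ̇)/dt = (-1.449454293−-1.588011123)/0.014487 = 9.564218
  sinθ=-0.026002, cosθ=0.999662
  F = (M+m)·ẍ + m·l·cosθ·θ̈ − m·l·sinθ·θ̇² = -8.094611 + 1.489815 − -0.010217 = -6.594578
step 2→3:
  ẍ = (ẋ'−ẋ)/dt = (1.437213227−1.324324654)/0.014487 = 7.792405
  θ̈ = (θ̇'−θ̇)/dt = (-1.638938978−-1.449454293)/0.014487 = -13.079636
  sinθ=-0.048990, cosθ=0.998799
  F = (M+m)·ẍ + m·l·cosθ·θ̈ − m·l·sinθ·θ̇² = 10.012415 + -2.035653 − -0.016038 = 7.992800
step 3→4:
  ẍ = (ẋ'−ẋ)/dt = (1.636036963−1.437213227)/0.014487 = 13.724286
  θ̈ = (θ̇'−θ̇)/dt = (-1.968599839−-1.638938978)/0.014487 = -22.755633
  sinθ=-0.069951, cosθ=0.997550
  F = (M+m)·ẍ + m·l·cosθ·θ̈ − m·l·sinθ·θ̇² = 17.634253 + -3.537151 − -0.029279 = 14.126381
step 4→5:
  ẍ = (ẋ'−ẋ)/dt = (1.761496896−1.636036963)/0.014487 = 8.660174
  θ̈ = (θ̇'−θ̇)/dt = (-2.187362700−-1.968599839)/0.014487 = -15.100632
  sinθ=-0.093614, cosθ=0.995609
  F = (M+m)·ẍ + m·l·cosθ·θ̈ − m·l·sinθ·θ̇² = 11.127405 + -2.342683 − -0.056531 = 8.841253
step 5→6:
  ẍ = (ẋ'−ẋ)/dt = (1.751980557−1.761496896)/0.014487 = -0.656888
  θ̈ = (θ̇'−θ̇)/dt = (-2.199848151−-2.187362700)/0.014487 = -0.861838
  sinθ=-0.121966, cosθ=0.992534
  F = (M+m)·ẍ + m·l·cosθ·θ̈ − m·l·sinθ·θ̇² = -0.844032 + -0.133291 − -0.090931 = -0.886392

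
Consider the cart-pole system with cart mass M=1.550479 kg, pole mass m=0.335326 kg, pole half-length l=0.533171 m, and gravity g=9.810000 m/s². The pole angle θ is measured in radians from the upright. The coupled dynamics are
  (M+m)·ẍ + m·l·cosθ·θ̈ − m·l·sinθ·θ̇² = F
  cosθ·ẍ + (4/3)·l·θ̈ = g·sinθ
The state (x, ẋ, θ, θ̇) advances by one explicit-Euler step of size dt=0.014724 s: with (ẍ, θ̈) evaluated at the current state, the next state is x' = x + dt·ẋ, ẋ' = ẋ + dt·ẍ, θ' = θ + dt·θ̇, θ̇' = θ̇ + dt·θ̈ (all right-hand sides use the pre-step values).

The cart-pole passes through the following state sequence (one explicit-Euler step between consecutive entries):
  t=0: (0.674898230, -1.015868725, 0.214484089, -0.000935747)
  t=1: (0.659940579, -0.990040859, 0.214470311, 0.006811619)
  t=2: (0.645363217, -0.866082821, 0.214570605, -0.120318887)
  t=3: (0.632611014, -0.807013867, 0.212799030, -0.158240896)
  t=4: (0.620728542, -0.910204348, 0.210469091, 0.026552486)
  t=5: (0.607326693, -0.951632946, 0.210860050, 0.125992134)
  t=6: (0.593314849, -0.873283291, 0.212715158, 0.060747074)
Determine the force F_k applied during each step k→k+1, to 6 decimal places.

F_0 = 3.399871 N
F_1 = 14.367851 N
F_2 = 7.114912 N
F_3 = -11.024028 N
F_4 = -4.125274 N
F_5 = 9.259500 N

step 0→1:
  ẍ = (ẋ'−ẋ)/dt = (-0.990040859−-1.015868725)/0.014724 = 1.754134
  θ̈ = (θ̇'−θ̇)/dt = (0.006811619−-0.000935747)/0.014724 = 0.526173
  sinθ=0.212843, cosθ=0.977086
  F = (M+m)·ẍ + m·l·cosθ·θ̈ − m·l·sinθ·θ̇² = 3.307954 + 0.091917 − 0.000000 = 3.399871
step 1→2:
  ẍ = (ẋ'−ẋ)/dt = (-0.866082821−-0.990040859)/0.014724 = 8.418775
  θ̈ = (θ̇'−θ̇)/dt = (-0.120318887−0.006811619)/0.014724 = -8.634237
  sinθ=0.212830, cosθ=0.977089
  F = (M+m)·ẍ + m·l·cosθ·θ̈ − m·l·sinθ·θ̇² = 15.876167 + -1.508315 − 0.000002 = 14.367851
step 2→3:
  ẍ = (ẋ'−ẋ)/dt = (-0.807013867−-0.866082821)/0.014724 = 4.011746
  θ̈ = (θ̇'−θ̇)/dt = (-0.158240896−-0.120318887)/0.014724 = -2.575524
  sinθ=0.212928, cosθ=0.977068
  F = (M+m)·ẍ + m·l·cosθ·θ̈ − m·l·sinθ·θ̇² = 7.565371 + -0.449908 − 0.000551 = 7.114912
step 3→4:
  ẍ = (ẋ'−ẋ)/dt = (-0.910204348−-0.807013867)/0.014724 = -7.008318
  θ̈ = (θ̇'−θ̇)/dt = (0.026552486−-0.158240896)/0.014724 = 12.550488
  sinθ=0.211197, cosθ=0.977444
  F = (M+m)·ẍ + m·l·cosθ·θ̈ − m·l·sinθ·θ̇² = -13.216322 + 2.193240 − 0.000945 = -11.024028
step 4→5:
  ẍ = (ẋ'−ẋ)/dt = (-0.951632946−-0.910204348)/0.014724 = -2.813678
  θ̈ = (θ̇'−θ̇)/dt = (0.125992134−0.026552486)/0.014724 = 6.753576
  sinθ=0.208919, cosθ=0.977933
  F = (M+m)·ẍ + m·l·cosθ·θ̈ − m·l·sinθ·θ̇² = -5.306048 + 1.180801 − 0.000026 = -4.125274
step 5→6:
  ẍ = (ẋ'−ẋ)/dt = (-0.873283291−-0.951632946)/0.014724 = 5.321221
  θ̈ = (θ̇'−θ̇)/dt = (0.060747074−0.125992134)/0.014724 = -4.431205
  sinθ=0.209301, cosθ=0.977851
  F = (M+m)·ẍ + m·l·cosθ·θ̈ − m·l·sinθ·θ̇² = 10.034785 + -0.774691 − 0.000594 = 9.259500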